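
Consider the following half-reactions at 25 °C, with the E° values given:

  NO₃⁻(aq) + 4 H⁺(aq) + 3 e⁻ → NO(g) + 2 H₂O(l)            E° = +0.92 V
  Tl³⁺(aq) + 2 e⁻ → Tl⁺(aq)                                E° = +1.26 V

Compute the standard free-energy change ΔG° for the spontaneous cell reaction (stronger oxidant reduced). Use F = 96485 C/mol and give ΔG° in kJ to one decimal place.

Tl³⁺/Tl⁺ (E° = +1.26 V) is the cathode; NO₃⁻/NO (E° = +0.92 V) is the anode, so E°cell = +0.34 V.
Balancing electrons gives n = 6 (lcm of 2 and 3).
ΔG° = −nFE° = −(6)(96485)(+0.34) = -196,829 J = -196.8 kJ.

-196.8 kJ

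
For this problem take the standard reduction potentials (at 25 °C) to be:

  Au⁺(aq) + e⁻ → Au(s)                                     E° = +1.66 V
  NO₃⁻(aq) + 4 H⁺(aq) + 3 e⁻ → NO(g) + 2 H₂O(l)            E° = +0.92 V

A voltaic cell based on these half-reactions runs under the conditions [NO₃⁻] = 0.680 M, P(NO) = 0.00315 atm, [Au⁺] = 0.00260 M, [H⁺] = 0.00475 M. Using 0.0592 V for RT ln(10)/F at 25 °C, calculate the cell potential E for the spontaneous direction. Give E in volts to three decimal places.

+0.724 V

Au⁺/Au is the cathode (higher E°), NO₃⁻/NO the anode: E°cell = +1.66 − (+0.92) = +0.74 V, n = 3.
Overall: 3 Au⁺(aq) + NO(g) + 2 H₂O(l) → 3 Au(s) + NO₃⁻(aq) + 4 H⁺(aq)
Q = [NO₃⁻]·[H⁺]^4 / ([Au⁺]^3·P(NO)); log Q = 0.796.
E = E° − (0.0592/n) log Q = +0.74 − (0.0592/3)(0.796) = +0.724 V.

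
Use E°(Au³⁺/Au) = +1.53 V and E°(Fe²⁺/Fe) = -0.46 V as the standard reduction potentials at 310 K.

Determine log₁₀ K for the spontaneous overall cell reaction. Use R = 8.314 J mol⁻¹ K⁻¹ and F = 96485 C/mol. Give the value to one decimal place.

194.1

Cathode: Au³⁺/Au; anode: Fe²⁺/Fe. E°cell = (+1.53) − (-0.46) = +1.99 V, with n = 6.
ΔG° = −nFE° = −RT ln K, so ln K = nFE°/(RT) = (6)(96485)(+1.99) / ((8.314)(310)) = 446.984.
log₁₀ K = 446.984 / ln 10 = 194.1.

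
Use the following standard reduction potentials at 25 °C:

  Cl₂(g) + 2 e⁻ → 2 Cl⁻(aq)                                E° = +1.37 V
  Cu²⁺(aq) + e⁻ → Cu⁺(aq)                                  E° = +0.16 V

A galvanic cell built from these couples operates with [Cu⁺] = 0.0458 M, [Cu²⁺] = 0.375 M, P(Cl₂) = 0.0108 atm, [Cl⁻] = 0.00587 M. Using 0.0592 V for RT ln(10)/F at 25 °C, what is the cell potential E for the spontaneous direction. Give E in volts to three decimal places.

+1.230 V

Cl₂/Cl⁻ is the cathode (higher E°), Cu²⁺/Cu⁺ the anode: E°cell = +1.37 − (+0.16) = +1.21 V, n = 2.
Overall: Cl₂(g) + 2 Cu⁺(aq) → 2 Cl⁻(aq) + 2 Cu²⁺(aq)
Q = [Cl⁻]^2·[Cu²⁺]^2 / (P(Cl₂)·[Cu⁺]^2); log Q = -0.670.
E = E° − (0.0592/n) log Q = +1.21 − (0.0592/2)(-0.670) = +1.230 V.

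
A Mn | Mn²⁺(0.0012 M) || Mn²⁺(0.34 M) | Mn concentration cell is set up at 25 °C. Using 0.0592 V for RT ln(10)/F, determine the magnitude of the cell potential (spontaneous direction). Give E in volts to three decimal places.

+0.073 V

For a concentration cell E°cell = 0. The 0.34 M side is the cathode (reduction is favoured where [Mn²⁺] is higher).
With n = 2, E = −(0.0592/2) log([Mn²⁺]ₐₙ/[Mn²⁺]꜀ₐₜ) = −(0.0592/2) log(0.0012/0.34) = −(0.0592/2)(-2.452) = +0.073 V.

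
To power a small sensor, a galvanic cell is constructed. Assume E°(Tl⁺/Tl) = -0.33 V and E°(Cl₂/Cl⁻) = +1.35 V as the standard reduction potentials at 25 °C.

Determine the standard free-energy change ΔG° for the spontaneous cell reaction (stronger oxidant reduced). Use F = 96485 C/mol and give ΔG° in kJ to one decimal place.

-324.2 kJ

Cl₂/Cl⁻ (E° = +1.35 V) is the cathode; Tl⁺/Tl (E° = -0.33 V) is the anode, so E°cell = +1.68 V.
Balancing electrons gives n = 2 (lcm of 2 and 1).
ΔG° = −nFE° = −(2)(96485)(+1.68) = -324,190 J = -324.2 kJ.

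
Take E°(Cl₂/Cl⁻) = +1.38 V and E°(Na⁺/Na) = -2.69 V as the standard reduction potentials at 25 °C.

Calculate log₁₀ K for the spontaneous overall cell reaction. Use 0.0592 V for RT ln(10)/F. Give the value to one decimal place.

Cathode: Cl₂/Cl⁻; anode: Na⁺/Na. E°cell = +4.07 V, n = 2.
log K = nE°cell / 0.0592 = (2)(+4.07) / 0.0592 = 137.5.

137.5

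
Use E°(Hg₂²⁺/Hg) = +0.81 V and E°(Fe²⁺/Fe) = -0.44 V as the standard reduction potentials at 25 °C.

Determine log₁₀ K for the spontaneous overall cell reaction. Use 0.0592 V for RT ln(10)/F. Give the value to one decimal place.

42.2

Cathode: Hg₂²⁺/Hg; anode: Fe²⁺/Fe. E°cell = +1.25 V, n = 2.
log K = nE°cell / 0.0592 = (2)(+1.25) / 0.0592 = 42.2.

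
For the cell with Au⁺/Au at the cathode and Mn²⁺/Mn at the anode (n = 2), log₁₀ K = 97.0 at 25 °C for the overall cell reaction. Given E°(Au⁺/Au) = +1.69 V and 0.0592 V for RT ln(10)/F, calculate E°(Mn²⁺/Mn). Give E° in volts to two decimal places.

E°cell = (0.0592/n)·log K = (0.0592/2)(97.0) = +2.871 V.
Since Au⁺/Au is the cathode and Mn²⁺/Mn the anode, E°cell = E°(Au⁺/Au) − E°(Mn²⁺/Mn).
So E°(Mn²⁺/Mn) = E°(Au⁺/Au) − E°cell = (+1.69) − (+2.871) = -1.18 V.

-1.18 V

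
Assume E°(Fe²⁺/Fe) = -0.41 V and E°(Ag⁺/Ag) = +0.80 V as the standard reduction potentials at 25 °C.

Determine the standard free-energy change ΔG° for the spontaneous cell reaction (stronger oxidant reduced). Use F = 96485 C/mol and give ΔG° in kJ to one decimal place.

Ag⁺/Ag (E° = +0.80 V) is the cathode; Fe²⁺/Fe (E° = -0.41 V) is the anode, so E°cell = +1.21 V.
Balancing electrons gives n = 2 (lcm of 1 and 2).
ΔG° = −nFE° = −(2)(96485)(+1.21) = -233,494 J = -233.5 kJ.

-233.5 kJ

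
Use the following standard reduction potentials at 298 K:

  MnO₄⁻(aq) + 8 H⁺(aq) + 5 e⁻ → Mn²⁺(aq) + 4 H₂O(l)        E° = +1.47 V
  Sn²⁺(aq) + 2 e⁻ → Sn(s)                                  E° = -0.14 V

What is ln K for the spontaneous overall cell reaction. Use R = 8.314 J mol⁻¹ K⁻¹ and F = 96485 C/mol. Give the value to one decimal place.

Cathode: MnO₄⁻/Mn²⁺; anode: Sn²⁺/Sn. E°cell = (+1.47) − (-0.14) = +1.61 V, with n = 10.
ΔG° = −nFE° = −RT ln K, so ln K = nFE°/(RT) = (10)(96485)(+1.61) / ((8.314)(298)) = 626.988.

627.0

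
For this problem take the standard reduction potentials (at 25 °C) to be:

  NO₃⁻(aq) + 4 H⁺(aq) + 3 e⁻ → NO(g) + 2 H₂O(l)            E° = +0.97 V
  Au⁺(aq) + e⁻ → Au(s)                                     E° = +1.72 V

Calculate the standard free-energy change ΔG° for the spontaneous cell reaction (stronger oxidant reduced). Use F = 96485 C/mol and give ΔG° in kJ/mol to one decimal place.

-217.1 kJ/mol

Au⁺/Au (E° = +1.72 V) is the cathode; NO₃⁻/NO (E° = +0.97 V) is the anode, so E°cell = +0.75 V.
Balancing electrons gives n = 3 (lcm of 1 and 3).
ΔG° = −nFE° = −(3)(96485)(+0.75) = -217,091 J = -217.1 kJ/mol.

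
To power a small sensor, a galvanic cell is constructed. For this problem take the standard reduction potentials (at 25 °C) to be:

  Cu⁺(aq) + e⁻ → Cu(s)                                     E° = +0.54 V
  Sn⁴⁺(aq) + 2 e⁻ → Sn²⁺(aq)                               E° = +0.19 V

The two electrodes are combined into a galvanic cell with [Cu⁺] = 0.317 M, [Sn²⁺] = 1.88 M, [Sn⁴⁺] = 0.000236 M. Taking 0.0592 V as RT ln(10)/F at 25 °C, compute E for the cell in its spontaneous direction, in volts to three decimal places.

Cu⁺/Cu is the cathode (higher E°), Sn⁴⁺/Sn²⁺ the anode: E°cell = +0.54 − (+0.19) = +0.35 V, n = 2.
Overall: 2 Cu⁺(aq) + Sn²⁺(aq) → 2 Cu(s) + Sn⁴⁺(aq)
Q = [Sn⁴⁺] / ([Cu⁺]^2·[Sn²⁺]); log Q = -2.903.
E = E° − (0.0592/n) log Q = +0.35 − (0.0592/2)(-2.903) = +0.436 V.

+0.436 V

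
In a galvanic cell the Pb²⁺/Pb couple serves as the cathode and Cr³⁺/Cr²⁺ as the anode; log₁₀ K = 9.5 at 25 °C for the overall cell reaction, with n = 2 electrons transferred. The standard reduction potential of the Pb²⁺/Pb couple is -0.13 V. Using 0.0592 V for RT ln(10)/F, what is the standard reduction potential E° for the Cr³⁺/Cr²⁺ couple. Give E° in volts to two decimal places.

E°cell = (0.0592/n)·log K = (0.0592/2)(9.5) = +0.281 V.
Since Pb²⁺/Pb is the cathode and Cr³⁺/Cr²⁺ the anode, E°cell = E°(Pb²⁺/Pb) − E°(Cr³⁺/Cr²⁺).
So E°(Cr³⁺/Cr²⁺) = E°(Pb²⁺/Pb) − E°cell = (-0.13) − (+0.281) = -0.41 V.

-0.41 V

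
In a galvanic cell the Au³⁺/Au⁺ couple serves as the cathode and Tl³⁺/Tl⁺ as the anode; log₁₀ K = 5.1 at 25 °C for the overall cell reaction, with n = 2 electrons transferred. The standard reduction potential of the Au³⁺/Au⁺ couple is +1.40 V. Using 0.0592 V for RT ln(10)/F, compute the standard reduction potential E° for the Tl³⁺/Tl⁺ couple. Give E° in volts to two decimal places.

+1.25 V

E°cell = (0.0592/n)·log K = (0.0592/2)(5.1) = +0.151 V.
Since Au³⁺/Au⁺ is the cathode and Tl³⁺/Tl⁺ the anode, E°cell = E°(Au³⁺/Au⁺) − E°(Tl³⁺/Tl⁺).
So E°(Tl³⁺/Tl⁺) = E°(Au³⁺/Au⁺) − E°cell = (+1.40) − (+0.151) = +1.25 V.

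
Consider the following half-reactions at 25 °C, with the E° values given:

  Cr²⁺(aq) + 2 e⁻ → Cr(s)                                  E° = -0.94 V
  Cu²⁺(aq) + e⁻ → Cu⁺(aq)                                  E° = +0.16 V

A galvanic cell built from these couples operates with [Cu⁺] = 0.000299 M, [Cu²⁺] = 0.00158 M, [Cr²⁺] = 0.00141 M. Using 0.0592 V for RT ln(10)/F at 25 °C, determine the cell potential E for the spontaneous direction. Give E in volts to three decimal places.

Cu²⁺/Cu⁺ is the cathode (higher E°), Cr²⁺/Cr the anode: E°cell = +0.16 − (-0.94) = +1.10 V, n = 2.
Overall: 2 Cu²⁺(aq) + Cr(s) → 2 Cu⁺(aq) + Cr²⁺(aq)
Q = [Cu⁺]^2·[Cr²⁺] / ([Cu²⁺]^2); log Q = -4.297.
E = E° − (0.0592/n) log Q = +1.10 − (0.0592/2)(-4.297) = +1.227 V.

+1.227 V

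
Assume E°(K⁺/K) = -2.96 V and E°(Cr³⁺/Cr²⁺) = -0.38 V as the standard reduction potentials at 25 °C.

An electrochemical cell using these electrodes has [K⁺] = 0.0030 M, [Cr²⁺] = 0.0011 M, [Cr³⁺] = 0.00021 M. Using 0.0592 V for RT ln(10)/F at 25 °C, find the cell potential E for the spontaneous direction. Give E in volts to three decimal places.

Cr³⁺/Cr²⁺ is the cathode (higher E°), K⁺/K the anode: E°cell = -0.38 − (-2.96) = +2.58 V, n = 1.
Overall: Cr³⁺(aq) + K(s) → Cr²⁺(aq) + K⁺(aq)
Q = [Cr²⁺]·[K⁺] / ([Cr³⁺]); log Q = -1.804.
E = E° − (0.0592/n) log Q = +2.58 − (0.0592/1)(-1.804) = +2.687 V.

+2.687 V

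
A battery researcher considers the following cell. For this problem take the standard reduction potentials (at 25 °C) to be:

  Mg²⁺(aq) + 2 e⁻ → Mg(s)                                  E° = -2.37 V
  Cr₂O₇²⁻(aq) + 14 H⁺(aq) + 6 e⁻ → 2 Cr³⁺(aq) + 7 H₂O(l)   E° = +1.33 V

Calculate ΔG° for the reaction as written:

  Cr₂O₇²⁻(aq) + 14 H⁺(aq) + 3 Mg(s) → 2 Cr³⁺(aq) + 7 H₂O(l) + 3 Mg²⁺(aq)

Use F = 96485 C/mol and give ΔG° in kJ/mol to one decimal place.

As written, Cr₂O₇²⁻/Cr³⁺ is reduced (cathode) and Mg²⁺/Mg is oxidised (anode), so E°cell = (+1.33) − (-2.37) = +3.70 V.
Balancing electrons gives n = 6.
ΔG° = −nFE° = −(6)(96485)(+3.70) = -2,141,967 J = -2142.0 kJ/mol.

-2142.0 kJ/mol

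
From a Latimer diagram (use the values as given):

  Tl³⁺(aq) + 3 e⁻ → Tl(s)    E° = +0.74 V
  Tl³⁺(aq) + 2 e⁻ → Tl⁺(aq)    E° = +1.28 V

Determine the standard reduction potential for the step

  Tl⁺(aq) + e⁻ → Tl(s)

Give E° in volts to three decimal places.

Sequential free energies add, so n₃E°₃ = n₁E°₁ + n₂E°₂.
With n₃ = 3, and the known step contributing 2×(+1.28) V, the unknown satisfies 1·E° = 3×(+0.74) − 2×(+1.28) = -0.340.
E° = -0.340 / 1 = -0.340 V.

-0.340 V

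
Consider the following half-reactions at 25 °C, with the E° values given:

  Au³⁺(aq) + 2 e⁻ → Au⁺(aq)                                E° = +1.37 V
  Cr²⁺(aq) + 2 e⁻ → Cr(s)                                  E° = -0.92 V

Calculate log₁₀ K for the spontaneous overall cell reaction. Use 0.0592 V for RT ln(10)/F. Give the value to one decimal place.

77.4

Cathode: Au³⁺/Au⁺; anode: Cr²⁺/Cr. E°cell = +2.29 V, n = 2.
log K = nE°cell / 0.0592 = (2)(+2.29) / 0.0592 = 77.4.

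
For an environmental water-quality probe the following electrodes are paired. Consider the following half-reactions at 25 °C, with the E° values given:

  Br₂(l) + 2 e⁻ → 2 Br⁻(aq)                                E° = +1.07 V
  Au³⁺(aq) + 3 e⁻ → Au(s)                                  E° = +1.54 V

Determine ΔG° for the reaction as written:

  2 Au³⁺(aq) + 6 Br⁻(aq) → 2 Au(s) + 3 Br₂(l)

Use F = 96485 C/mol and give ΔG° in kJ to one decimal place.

As written, Au³⁺/Au is reduced (cathode) and Br₂/Br⁻ is oxidised (anode), so E°cell = (+1.54) − (+1.07) = +0.47 V.
Balancing electrons gives n = 6.
ΔG° = −nFE° = −(6)(96485)(+0.47) = -272,088 J = -272.1 kJ.

-272.1 kJ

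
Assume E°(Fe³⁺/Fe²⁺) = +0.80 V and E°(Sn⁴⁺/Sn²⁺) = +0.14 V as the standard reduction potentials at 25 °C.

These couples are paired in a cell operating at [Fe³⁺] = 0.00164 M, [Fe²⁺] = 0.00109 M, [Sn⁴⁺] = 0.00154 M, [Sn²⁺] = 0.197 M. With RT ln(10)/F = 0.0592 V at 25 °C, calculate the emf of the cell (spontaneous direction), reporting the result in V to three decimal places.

Fe³⁺/Fe²⁺ is the cathode (higher E°), Sn⁴⁺/Sn²⁺ the anode: E°cell = +0.80 − (+0.14) = +0.66 V, n = 2.
Overall: 2 Fe³⁺(aq) + Sn²⁺(aq) → 2 Fe²⁺(aq) + Sn⁴⁺(aq)
Q = [Fe²⁺]^2·[Sn⁴⁺] / ([Fe³⁺]^2·[Sn²⁺]); log Q = -2.462.
E = E° − (0.0592/n) log Q = +0.66 − (0.0592/2)(-2.462) = +0.733 V.

+0.733 V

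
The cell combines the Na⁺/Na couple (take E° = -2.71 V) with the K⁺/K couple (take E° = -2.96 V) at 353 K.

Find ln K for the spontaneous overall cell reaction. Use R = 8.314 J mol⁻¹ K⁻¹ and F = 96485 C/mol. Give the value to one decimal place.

8.2

Cathode: Na⁺/Na; anode: K⁺/K. E°cell = (-2.71) − (-2.96) = +0.25 V, with n = 1.
ΔG° = −nFE° = −RT ln K, so ln K = nFE°/(RT) = (1)(96485)(+0.25) / ((8.314)(353)) = 8.219.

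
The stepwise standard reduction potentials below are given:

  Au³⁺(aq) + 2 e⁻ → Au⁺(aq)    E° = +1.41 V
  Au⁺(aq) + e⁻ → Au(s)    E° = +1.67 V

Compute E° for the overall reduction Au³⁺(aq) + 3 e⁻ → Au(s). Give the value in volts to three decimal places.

Adding the free-energy changes (−nFE°) of the two steps gives −n₃FE°₃ = −n₁FE°₁ − n₂FE°₂.
E°₃ = (2×+1.41 + 1×+1.67) / 3 = (+4.490) / 3 = +1.497 V.

+1.497 V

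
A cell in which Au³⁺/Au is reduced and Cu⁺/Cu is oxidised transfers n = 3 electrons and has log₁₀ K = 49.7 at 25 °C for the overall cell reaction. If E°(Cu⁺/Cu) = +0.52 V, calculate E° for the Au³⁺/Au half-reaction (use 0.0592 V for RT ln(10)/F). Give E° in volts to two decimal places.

+1.50 V

E°cell = (0.0592/n)·log K = (0.0592/3)(49.7) = +0.981 V.
Since Au³⁺/Au is the cathode and Cu⁺/Cu the anode, E°cell = E°(Au³⁺/Au) − E°(Cu⁺/Cu).
So E°(Au³⁺/Au) = E°cell + E°(Cu⁺/Cu) = +0.981 + (+0.52) = +1.50 V.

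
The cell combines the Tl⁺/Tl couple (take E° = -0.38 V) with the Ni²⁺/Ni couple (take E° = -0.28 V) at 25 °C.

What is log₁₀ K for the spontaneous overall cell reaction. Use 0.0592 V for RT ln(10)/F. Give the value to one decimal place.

Cathode: Ni²⁺/Ni; anode: Tl⁺/Tl. E°cell = +0.10 V, n = 2.
log K = nE°cell / 0.0592 = (2)(+0.10) / 0.0592 = 3.4.

3.4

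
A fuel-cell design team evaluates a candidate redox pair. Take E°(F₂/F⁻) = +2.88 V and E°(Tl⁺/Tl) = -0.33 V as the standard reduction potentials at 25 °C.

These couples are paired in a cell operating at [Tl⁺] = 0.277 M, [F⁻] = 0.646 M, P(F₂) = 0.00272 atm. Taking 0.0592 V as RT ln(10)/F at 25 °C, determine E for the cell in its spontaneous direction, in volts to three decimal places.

+3.178 V

F₂/F⁻ is the cathode (higher E°), Tl⁺/Tl the anode: E°cell = +2.88 − (-0.33) = +3.21 V, n = 2.
Overall: F₂(g) + 2 Tl(s) → 2 F⁻(aq) + 2 Tl⁺(aq)
Q = [F⁻]^2·[Tl⁺]^2 / (P(F₂)); log Q = 1.071.
E = E° − (0.0592/n) log Q = +3.21 − (0.0592/2)(1.071) = +3.178 V.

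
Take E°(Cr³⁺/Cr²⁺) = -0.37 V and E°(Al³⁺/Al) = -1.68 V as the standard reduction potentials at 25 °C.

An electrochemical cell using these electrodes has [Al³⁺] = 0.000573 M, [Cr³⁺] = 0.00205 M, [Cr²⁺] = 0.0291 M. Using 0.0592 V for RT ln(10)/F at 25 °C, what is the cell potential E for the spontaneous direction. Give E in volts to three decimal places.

Cr³⁺/Cr²⁺ is the cathode (higher E°), Al³⁺/Al the anode: E°cell = -0.37 − (-1.68) = +1.31 V, n = 3.
Overall: 3 Cr³⁺(aq) + Al(s) → 3 Cr²⁺(aq) + Al³⁺(aq)
Q = [Cr²⁺]^3·[Al³⁺] / ([Cr³⁺]^3); log Q = 0.215.
E = E° − (0.0592/n) log Q = +1.31 − (0.0592/3)(0.215) = +1.306 V.

+1.306 V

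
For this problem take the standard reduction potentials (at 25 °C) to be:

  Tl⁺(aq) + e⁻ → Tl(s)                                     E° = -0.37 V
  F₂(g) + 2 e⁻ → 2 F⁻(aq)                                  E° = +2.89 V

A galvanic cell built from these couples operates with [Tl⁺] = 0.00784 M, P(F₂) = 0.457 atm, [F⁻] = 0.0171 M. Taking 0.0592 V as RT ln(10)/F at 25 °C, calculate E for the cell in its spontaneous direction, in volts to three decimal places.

+3.479 V

F₂/F⁻ is the cathode (higher E°), Tl⁺/Tl the anode: E°cell = +2.89 − (-0.37) = +3.26 V, n = 2.
Overall: F₂(g) + 2 Tl(s) → 2 F⁻(aq) + 2 Tl⁺(aq)
Q = [F⁻]^2·[Tl⁺]^2 / (P(F₂)); log Q = -7.405.
E = E° − (0.0592/n) log Q = +3.26 − (0.0592/2)(-7.405) = +3.479 V.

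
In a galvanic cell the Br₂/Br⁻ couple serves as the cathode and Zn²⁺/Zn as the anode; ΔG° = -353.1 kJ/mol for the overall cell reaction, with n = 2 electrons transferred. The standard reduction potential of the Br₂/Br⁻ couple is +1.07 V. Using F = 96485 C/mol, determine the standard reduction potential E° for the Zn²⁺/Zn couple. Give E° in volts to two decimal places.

E°cell = −ΔG°/(nF) = −(-353.1×10³)/((2)(96485)) = +1.830 V.
Since Br₂/Br⁻ is the cathode and Zn²⁺/Zn the anode, E°cell = E°(Br₂/Br⁻) − E°(Zn²⁺/Zn).
So E°(Zn²⁺/Zn) = E°(Br₂/Br⁻) − E°cell = (+1.07) − (+1.830) = -0.76 V.

-0.76 V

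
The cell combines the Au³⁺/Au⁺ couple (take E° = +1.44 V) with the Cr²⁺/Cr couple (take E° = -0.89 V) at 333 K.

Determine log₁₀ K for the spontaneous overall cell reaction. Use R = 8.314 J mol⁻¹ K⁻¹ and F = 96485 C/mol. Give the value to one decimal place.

Cathode: Au³⁺/Au⁺; anode: Cr²⁺/Cr. E°cell = (+1.44) − (-0.89) = +2.33 V, with n = 2.
ΔG° = −nFE° = −RT ln K, so ln K = nFE°/(RT) = (2)(96485)(+2.33) / ((8.314)(333)) = 162.402.
log₁₀ K = 162.402 / ln 10 = 70.5.

70.5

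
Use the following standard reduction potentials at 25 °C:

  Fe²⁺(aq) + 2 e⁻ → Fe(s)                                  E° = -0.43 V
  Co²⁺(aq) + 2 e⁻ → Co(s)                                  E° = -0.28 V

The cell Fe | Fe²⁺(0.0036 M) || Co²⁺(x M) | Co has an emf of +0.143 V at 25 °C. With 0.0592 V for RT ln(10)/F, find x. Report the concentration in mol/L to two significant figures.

Co²⁺/Co is the cathode, Fe²⁺/Fe the anode: E°cell = +0.15 V, n = 2.
Overall reaction: Co²⁺(aq) + Fe(s) → Co(s) + Fe²⁺(aq); Q = [Fe²⁺]^1/[Co²⁺]^1.
From E = E° − (0.0592/n) log Q: log Q = (E° − E)·n/0.0592 = (+0.15 − (+0.143))·2/0.0592 = 0.2365.
So 1·log[Co²⁺] = 1·log(0.0036) − log Q = -2.4437 − (0.2365) = -2.6802; [Co²⁺] = 10^(-2.6802) ≈ 0.0021 M.

0.0021 M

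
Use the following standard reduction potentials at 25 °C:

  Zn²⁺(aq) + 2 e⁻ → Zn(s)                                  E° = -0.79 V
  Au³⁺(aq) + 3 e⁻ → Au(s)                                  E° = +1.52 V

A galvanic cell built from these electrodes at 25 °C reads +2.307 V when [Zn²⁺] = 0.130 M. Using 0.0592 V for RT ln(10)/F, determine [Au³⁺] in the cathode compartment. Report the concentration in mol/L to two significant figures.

0.033 M

Au³⁺/Au is the cathode, Zn²⁺/Zn the anode: E°cell = +2.31 V, n = 6.
Overall reaction: 2 Au³⁺(aq) + 3 Zn(s) → 2 Au(s) + 3 Zn²⁺(aq); Q = [Zn²⁺]^3/[Au³⁺]^2.
From E = E° − (0.0592/n) log Q: log Q = (E° − E)·n/0.0592 = (+2.31 − (+2.307))·6/0.0592 = 0.3041.
So 2·log[Au³⁺] = 3·log(0.13) − log Q = -2.6582 − (0.3041) = -2.9623; log[Au³⁺] = -2.9623 / 2 = -1.4811; [Au³⁺] = 10^(-1.4811) ≈ 0.033 M.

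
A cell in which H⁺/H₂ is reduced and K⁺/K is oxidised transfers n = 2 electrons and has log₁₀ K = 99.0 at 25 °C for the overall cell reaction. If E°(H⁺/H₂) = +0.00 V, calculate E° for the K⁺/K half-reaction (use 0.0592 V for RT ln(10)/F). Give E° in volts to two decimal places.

E°cell = (0.0592/n)·log K = (0.0592/2)(99.0) = +2.930 V.
Since H⁺/H₂ is the cathode and K⁺/K the anode, E°cell = E°(H⁺/H₂) − E°(K⁺/K).
So E°(K⁺/K) = E°(H⁺/H₂) − E°cell = (+0.00) − (+2.930) = -2.93 V.

-2.93 V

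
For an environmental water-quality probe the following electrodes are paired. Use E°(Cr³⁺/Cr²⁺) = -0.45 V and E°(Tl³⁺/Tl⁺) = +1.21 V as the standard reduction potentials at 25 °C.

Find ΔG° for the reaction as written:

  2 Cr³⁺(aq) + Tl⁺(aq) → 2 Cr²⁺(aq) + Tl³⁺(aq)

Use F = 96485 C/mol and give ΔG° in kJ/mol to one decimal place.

+320.3 kJ/mol

As written, Cr³⁺/Cr²⁺ is reduced (cathode) and Tl³⁺/Tl⁺ is oxidised (anode), so E°cell = (-0.45) − (+1.21) = -1.66 V.
Balancing electrons gives n = 2.
ΔG° = −nFE° = −(2)(96485)(-1.66) = 320,330 J = +320.3 kJ/mol.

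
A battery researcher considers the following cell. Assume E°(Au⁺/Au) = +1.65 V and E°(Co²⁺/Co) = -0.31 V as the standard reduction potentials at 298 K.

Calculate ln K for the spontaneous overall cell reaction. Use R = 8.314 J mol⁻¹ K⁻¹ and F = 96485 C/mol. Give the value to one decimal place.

Cathode: Au⁺/Au; anode: Co²⁺/Co. E°cell = (+1.65) − (-0.31) = +1.96 V, with n = 2.
ΔG° = −nFE° = −RT ln K, so ln K = nFE°/(RT) = (2)(96485)(+1.96) / ((8.314)(298)) = 152.658.

152.7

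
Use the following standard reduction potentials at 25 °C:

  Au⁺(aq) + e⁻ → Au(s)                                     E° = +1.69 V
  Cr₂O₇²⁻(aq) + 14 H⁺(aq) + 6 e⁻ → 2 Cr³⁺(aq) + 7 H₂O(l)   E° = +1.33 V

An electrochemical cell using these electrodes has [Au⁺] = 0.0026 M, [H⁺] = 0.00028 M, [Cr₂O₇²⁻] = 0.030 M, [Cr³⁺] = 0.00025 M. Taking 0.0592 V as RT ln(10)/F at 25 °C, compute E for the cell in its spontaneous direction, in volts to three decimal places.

+0.642 V

Au⁺/Au is the cathode (higher E°), Cr₂O₇²⁻/Cr³⁺ the anode: E°cell = +1.69 − (+1.33) = +0.36 V, n = 6.
Overall: 6 Au⁺(aq) + 2 Cr³⁺(aq) + 7 H₂O(l) → 6 Au(s) + Cr₂O₇²⁻(aq) + 14 H⁺(aq)
Q = [Cr₂O₇²⁻]·[H⁺]^14 / ([Au⁺]^6·[Cr³⁺]^2); log Q = -28.548.
E = E° − (0.0592/n) log Q = +0.36 − (0.0592/6)(-28.548) = +0.642 V.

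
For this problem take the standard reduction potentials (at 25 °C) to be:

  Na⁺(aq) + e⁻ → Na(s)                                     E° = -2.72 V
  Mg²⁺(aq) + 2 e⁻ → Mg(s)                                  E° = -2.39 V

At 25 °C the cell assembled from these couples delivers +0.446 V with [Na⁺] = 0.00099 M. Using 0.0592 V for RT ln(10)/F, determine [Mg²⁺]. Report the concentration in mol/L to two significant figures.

0.0081 M

Mg²⁺/Mg is the cathode, Na⁺/Na the anode: E°cell = +0.33 V, n = 2.
Overall reaction: Mg²⁺(aq) + 2 Na(s) → Mg(s) + 2 Na⁺(aq); Q = [Na⁺]^2/[Mg²⁺]^1.
From E = E° − (0.0592/n) log Q: log Q = (E° − E)·n/0.0592 = (+0.33 − (+0.446))·2/0.0592 = -3.9189.
So 1·log[Mg²⁺] = 2·log(0.00099) − log Q = -6.0087 − (-3.9189) = -2.0898; [Mg²⁺] = 10^(-2.0898) ≈ 0.0081 M.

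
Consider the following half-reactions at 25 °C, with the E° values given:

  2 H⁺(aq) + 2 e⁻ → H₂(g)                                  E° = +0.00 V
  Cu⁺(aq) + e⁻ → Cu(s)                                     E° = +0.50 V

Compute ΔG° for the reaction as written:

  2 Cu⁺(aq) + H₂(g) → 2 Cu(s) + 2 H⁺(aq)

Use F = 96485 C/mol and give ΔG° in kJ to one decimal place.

-96.5 kJ

As written, Cu⁺/Cu is reduced (cathode) and H⁺/H₂ is oxidised (anode), so E°cell = (+0.50) − (+0.00) = +0.50 V.
Balancing electrons gives n = 2.
ΔG° = −nFE° = −(2)(96485)(+0.50) = -96,485 J = -96.5 kJ.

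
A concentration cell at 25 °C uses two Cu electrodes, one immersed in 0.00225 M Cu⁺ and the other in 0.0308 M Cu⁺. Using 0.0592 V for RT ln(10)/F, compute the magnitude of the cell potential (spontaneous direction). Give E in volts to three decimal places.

For a concentration cell E°cell = 0. The 0.0308 M side is the cathode (reduction is favoured where [Cu⁺] is higher).
With n = 1, E = −(0.0592/1) log([Cu⁺]ₐₙ/[Cu⁺]꜀ₐₜ) = −(0.0592/1) log(0.00225/0.0308) = −(0.0592/1)(-1.136) = +0.067 V.

+0.067 V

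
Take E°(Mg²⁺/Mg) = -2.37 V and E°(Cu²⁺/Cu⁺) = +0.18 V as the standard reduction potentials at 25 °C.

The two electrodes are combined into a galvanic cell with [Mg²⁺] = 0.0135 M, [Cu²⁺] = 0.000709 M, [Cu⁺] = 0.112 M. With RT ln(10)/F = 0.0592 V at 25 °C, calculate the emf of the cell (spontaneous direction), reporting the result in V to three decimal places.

+2.475 V

Cu²⁺/Cu⁺ is the cathode (higher E°), Mg²⁺/Mg the anode: E°cell = +0.18 − (-2.37) = +2.55 V, n = 2.
Overall: 2 Cu²⁺(aq) + Mg(s) → 2 Cu⁺(aq) + Mg²⁺(aq)
Q = [Cu⁺]^2·[Mg²⁺] / ([Cu²⁺]^2); log Q = 2.527.
E = E° − (0.0592/n) log Q = +2.55 − (0.0592/2)(2.527) = +2.475 V.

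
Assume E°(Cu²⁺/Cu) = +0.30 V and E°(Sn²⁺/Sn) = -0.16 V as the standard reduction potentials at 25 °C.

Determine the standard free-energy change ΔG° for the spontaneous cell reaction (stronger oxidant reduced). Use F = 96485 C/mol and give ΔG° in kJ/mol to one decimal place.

Cu²⁺/Cu (E° = +0.30 V) is the cathode; Sn²⁺/Sn (E° = -0.16 V) is the anode, so E°cell = +0.46 V.
Balancing electrons gives n = 2 (lcm of 2 and 2).
ΔG° = −nFE° = −(2)(96485)(+0.46) = -88,766 J = -88.8 kJ/mol.

-88.8 kJ/mol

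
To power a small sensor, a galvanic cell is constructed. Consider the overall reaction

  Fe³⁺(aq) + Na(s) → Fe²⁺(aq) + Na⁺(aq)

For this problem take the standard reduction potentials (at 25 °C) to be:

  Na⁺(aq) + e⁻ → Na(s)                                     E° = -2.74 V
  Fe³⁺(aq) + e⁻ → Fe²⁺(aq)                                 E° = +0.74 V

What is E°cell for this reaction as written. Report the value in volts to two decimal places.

The Fe³⁺/Fe²⁺ couple has the higher reduction potential, so it is the cathode; Na⁺/Na is oxidised at the anode.
E°cell = E°(cathode) − E°(anode) = (+0.74) − (-2.74) = +3.48 V.

+3.48 V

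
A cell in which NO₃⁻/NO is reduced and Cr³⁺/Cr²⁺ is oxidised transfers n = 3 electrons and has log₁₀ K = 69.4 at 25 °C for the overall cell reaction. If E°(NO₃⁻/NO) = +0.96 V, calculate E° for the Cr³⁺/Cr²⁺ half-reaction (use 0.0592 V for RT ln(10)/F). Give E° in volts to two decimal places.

-0.41 V

E°cell = (0.0592/n)·log K = (0.0592/3)(69.4) = +1.369 V.
Since NO₃⁻/NO is the cathode and Cr³⁺/Cr²⁺ the anode, E°cell = E°(NO₃⁻/NO) − E°(Cr³⁺/Cr²⁺).
So E°(Cr³⁺/Cr²⁺) = E°(NO₃⁻/NO) − E°cell = (+0.96) − (+1.369) = -0.41 V.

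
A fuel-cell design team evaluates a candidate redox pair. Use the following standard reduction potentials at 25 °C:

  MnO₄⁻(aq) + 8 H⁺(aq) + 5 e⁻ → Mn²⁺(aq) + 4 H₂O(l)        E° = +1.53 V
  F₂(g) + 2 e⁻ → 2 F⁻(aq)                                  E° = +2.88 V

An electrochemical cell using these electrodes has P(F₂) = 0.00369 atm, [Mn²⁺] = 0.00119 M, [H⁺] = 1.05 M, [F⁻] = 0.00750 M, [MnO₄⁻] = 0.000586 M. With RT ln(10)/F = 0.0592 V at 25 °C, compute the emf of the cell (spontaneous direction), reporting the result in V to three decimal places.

F₂/F⁻ is the cathode (higher E°), MnO₄⁻/Mn²⁺ the anode: E°cell = +2.88 − (+1.53) = +1.35 V, n = 10.
Overall: 5 F₂(g) + 2 Mn²⁺(aq) + 8 H₂O(l) → 10 F⁻(aq) + 2 MnO₄⁻(aq) + 16 H⁺(aq)
Q = [F⁻]^10·[MnO₄⁻]^2·[H⁺]^16 / (P(F₂)^5·[Mn²⁺]^2); log Q = -9.361.
E = E° − (0.0592/n) log Q = +1.35 − (0.0592/10)(-9.361) = +1.405 V.

+1.405 V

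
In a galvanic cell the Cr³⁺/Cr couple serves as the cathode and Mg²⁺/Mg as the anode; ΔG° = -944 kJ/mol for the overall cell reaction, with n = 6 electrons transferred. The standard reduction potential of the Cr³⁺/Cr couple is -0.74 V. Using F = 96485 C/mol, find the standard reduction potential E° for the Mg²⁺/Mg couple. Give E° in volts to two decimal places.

E°cell = −ΔG°/(nF) = −(-944×10³)/((6)(96485)) = +1.631 V.
Since Cr³⁺/Cr is the cathode and Mg²⁺/Mg the anode, E°cell = E°(Cr³⁺/Cr) − E°(Mg²⁺/Mg).
So E°(Mg²⁺/Mg) = E°(Cr³⁺/Cr) − E°cell = (-0.74) − (+1.631) = -2.37 V.

-2.37 V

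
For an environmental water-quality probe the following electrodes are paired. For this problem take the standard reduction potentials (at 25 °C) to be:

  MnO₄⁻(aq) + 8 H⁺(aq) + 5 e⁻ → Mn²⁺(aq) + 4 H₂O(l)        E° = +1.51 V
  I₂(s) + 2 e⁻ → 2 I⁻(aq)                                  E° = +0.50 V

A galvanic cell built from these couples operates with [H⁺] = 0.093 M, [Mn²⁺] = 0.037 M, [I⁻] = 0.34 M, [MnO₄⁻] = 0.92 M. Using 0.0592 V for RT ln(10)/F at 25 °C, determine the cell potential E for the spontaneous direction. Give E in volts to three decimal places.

+0.901 V

MnO₄⁻/Mn²⁺ is the cathode (higher E°), I₂/I⁻ the anode: E°cell = +1.51 − (+0.50) = +1.01 V, n = 10.
Overall: 2 MnO₄⁻(aq) + 16 H⁺(aq) + 10 I⁻(aq) → 2 Mn²⁺(aq) + 8 H₂O(l) + 5 I₂(s)
Q = [Mn²⁺]^2 / ([MnO₄⁻]^2·[H⁺]^16·[I⁻]^10); log Q = 18.398.
E = E° − (0.0592/n) log Q = +1.01 − (0.0592/10)(18.398) = +0.901 V.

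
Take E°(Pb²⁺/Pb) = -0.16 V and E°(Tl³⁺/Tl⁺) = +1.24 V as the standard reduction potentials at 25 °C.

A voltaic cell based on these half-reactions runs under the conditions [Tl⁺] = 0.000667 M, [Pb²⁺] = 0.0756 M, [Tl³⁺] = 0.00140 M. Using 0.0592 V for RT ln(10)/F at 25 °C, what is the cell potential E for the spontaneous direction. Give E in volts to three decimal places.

+1.443 V

Tl³⁺/Tl⁺ is the cathode (higher E°), Pb²⁺/Pb the anode: E°cell = +1.24 − (-0.16) = +1.40 V, n = 2.
Overall: Tl³⁺(aq) + Pb(s) → Tl⁺(aq) + Pb²⁺(aq)
Q = [Tl⁺]·[Pb²⁺] / ([Tl³⁺]); log Q = -1.443.
E = E° − (0.0592/n) log Q = +1.40 − (0.0592/2)(-1.443) = +1.443 V.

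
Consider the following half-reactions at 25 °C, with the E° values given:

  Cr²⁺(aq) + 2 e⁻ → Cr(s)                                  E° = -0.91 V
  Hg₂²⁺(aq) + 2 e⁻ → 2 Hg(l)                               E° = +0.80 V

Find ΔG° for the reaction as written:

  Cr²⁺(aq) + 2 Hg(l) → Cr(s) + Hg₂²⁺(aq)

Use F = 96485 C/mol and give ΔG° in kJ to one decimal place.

As written, Cr²⁺/Cr is reduced (cathode) and Hg₂²⁺/Hg is oxidised (anode), so E°cell = (-0.91) − (+0.80) = -1.71 V.
Balancing electrons gives n = 2.
ΔG° = −nFE° = −(2)(96485)(-1.71) = 329,979 J = +330.0 kJ.

+330.0 kJ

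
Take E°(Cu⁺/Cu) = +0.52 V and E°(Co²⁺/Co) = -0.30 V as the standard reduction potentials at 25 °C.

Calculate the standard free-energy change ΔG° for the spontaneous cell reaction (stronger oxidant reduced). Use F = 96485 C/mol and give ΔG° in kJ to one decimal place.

Cu⁺/Cu (E° = +0.52 V) is the cathode; Co²⁺/Co (E° = -0.30 V) is the anode, so E°cell = +0.82 V.
Balancing electrons gives n = 2 (lcm of 1 and 2).
ΔG° = −nFE° = −(2)(96485)(+0.82) = -158,235 J = -158.2 kJ.

-158.2 kJ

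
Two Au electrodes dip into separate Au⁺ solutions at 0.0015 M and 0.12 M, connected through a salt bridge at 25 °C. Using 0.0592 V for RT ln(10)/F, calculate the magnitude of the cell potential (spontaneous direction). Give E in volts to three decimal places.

For a concentration cell E°cell = 0. The 0.12 M side is the cathode (reduction is favoured where [Au⁺] is higher).
With n = 1, E = −(0.0592/1) log([Au⁺]ₐₙ/[Au⁺]꜀ₐₜ) = −(0.0592/1) log(0.0015/0.12) = −(0.0592/1)(-1.903) = +0.113 V.

+0.113 V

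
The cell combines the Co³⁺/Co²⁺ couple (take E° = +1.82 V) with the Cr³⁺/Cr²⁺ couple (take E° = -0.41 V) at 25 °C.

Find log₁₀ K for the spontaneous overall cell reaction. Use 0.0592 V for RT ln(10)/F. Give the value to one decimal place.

Cathode: Co³⁺/Co²⁺; anode: Cr³⁺/Cr²⁺. E°cell = +2.23 V, n = 1.
log K = nE°cell / 0.0592 = (1)(+2.23) / 0.0592 = 37.7.

37.7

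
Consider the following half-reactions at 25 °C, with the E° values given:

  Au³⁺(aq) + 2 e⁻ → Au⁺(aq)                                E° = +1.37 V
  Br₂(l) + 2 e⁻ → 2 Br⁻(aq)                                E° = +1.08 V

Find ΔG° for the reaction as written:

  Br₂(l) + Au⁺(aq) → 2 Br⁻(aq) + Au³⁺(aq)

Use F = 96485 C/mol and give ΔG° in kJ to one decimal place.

+56.0 kJ

As written, Br₂/Br⁻ is reduced (cathode) and Au³⁺/Au⁺ is oxidised (anode), so E°cell = (+1.08) − (+1.37) = -0.29 V.
Balancing electrons gives n = 2.
ΔG° = −nFE° = −(2)(96485)(-0.29) = 55,961 J = +56.0 kJ.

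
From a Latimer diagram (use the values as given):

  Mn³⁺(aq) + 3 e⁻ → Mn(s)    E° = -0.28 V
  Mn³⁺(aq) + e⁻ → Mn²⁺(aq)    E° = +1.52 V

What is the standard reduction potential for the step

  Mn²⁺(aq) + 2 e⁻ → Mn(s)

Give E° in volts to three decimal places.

-1.180 V

Sequential free energies add, so n₃E°₃ = n₁E°₁ + n₂E°₂.
With n₃ = 3, and the known step contributing 1×(+1.52) V, the unknown satisfies 2·E° = 3×(-0.28) − 1×(+1.52) = -2.360.
E° = -2.360 / 2 = -1.180 V.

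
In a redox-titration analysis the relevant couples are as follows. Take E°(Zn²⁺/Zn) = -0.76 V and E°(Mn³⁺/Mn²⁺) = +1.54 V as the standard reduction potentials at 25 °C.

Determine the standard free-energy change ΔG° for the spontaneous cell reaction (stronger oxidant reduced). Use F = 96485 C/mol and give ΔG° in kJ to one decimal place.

Mn³⁺/Mn²⁺ (E° = +1.54 V) is the cathode; Zn²⁺/Zn (E° = -0.76 V) is the anode, so E°cell = +2.30 V.
Balancing electrons gives n = 2 (lcm of 1 and 2).
ΔG° = −nFE° = −(2)(96485)(+2.30) = -443,831 J = -443.8 kJ.

-443.8 kJ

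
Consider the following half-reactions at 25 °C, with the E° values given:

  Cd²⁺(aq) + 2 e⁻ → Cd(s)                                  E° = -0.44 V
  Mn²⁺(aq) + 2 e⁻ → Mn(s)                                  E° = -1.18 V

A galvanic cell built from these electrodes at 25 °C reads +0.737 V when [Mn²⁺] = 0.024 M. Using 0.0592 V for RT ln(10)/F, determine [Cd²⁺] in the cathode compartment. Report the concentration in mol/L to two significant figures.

0.019 M

Cd²⁺/Cd is the cathode, Mn²⁺/Mn the anode: E°cell = +0.74 V, n = 2.
Overall reaction: Cd²⁺(aq) + Mn(s) → Cd(s) + Mn²⁺(aq); Q = [Mn²⁺]^1/[Cd²⁺]^1.
From E = E° − (0.0592/n) log Q: log Q = (E° − E)·n/0.0592 = (+0.74 − (+0.737))·2/0.0592 = 0.1014.
So 1·log[Cd²⁺] = 1·log(0.024) − log Q = -1.6198 − (0.1014) = -1.7212; [Cd²⁺] = 10^(-1.7212) ≈ 0.019 M.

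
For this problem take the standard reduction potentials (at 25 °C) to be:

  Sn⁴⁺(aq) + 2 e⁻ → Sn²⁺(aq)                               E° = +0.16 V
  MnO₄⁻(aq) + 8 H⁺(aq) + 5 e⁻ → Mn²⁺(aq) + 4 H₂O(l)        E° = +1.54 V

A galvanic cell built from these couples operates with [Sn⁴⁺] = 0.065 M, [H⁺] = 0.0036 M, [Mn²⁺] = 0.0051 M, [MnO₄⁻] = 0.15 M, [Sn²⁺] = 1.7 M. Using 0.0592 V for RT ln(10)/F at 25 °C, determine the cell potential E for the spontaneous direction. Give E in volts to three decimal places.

MnO₄⁻/Mn²⁺ is the cathode (higher E°), Sn⁴⁺/Sn²⁺ the anode: E°cell = +1.54 − (+0.16) = +1.38 V, n = 10.
Overall: 2 MnO₄⁻(aq) + 16 H⁺(aq) + 5 Sn²⁺(aq) → 2 Mn²⁺(aq) + 8 H₂O(l) + 5 Sn⁴⁺(aq)
Q = [Mn²⁺]^2·[Sn⁴⁺]^5 / ([MnO₄⁻]^2·[H⁺]^16·[Sn²⁺]^5); log Q = 29.074.
E = E° − (0.0592/n) log Q = +1.38 − (0.0592/10)(29.074) = +1.208 V.

+1.208 V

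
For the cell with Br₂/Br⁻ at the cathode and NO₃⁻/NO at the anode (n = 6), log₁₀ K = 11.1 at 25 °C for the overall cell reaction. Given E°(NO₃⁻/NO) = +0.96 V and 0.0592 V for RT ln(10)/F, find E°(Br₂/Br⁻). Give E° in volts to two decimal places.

E°cell = (0.0592/n)·log K = (0.0592/6)(11.1) = +0.110 V.
Since Br₂/Br⁻ is the cathode and NO₃⁻/NO the anode, E°cell = E°(Br₂/Br⁻) − E°(NO₃⁻/NO).
So E°(Br₂/Br⁻) = E°cell + E°(NO₃⁻/NO) = +0.110 + (+0.96) = +1.07 V.

+1.07 V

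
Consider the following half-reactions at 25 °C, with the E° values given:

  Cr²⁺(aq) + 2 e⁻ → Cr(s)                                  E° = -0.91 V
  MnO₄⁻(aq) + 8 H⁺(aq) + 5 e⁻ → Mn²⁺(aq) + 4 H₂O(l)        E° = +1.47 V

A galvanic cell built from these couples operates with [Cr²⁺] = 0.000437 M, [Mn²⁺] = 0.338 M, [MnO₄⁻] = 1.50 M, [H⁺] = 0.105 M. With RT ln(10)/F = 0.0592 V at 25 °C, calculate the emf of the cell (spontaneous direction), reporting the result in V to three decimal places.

MnO₄⁻/Mn²⁺ is the cathode (higher E°), Cr²⁺/Cr the anode: E°cell = +1.47 − (-0.91) = +2.38 V, n = 10.
Overall: 2 MnO₄⁻(aq) + 16 H⁺(aq) + 5 Cr(s) → 2 Mn²⁺(aq) + 8 H₂O(l) + 5 Cr²⁺(aq)
Q = [Mn²⁺]^2·[Cr²⁺]^5 / ([MnO₄⁻]^2·[H⁺]^16); log Q = -2.431.
E = E° − (0.0592/n) log Q = +2.38 − (0.0592/10)(-2.431) = +2.394 V.

+2.394 V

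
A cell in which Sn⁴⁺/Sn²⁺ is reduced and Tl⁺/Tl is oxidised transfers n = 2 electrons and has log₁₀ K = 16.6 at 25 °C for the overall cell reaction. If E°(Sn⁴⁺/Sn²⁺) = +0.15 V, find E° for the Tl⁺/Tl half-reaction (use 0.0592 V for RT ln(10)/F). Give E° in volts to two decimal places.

-0.34 V

E°cell = (0.0592/n)·log K = (0.0592/2)(16.6) = +0.491 V.
Since Sn⁴⁺/Sn²⁺ is the cathode and Tl⁺/Tl the anode, E°cell = E°(Sn⁴⁺/Sn²⁺) − E°(Tl⁺/Tl).
So E°(Tl⁺/Tl) = E°(Sn⁴⁺/Sn²⁺) − E°cell = (+0.15) − (+0.491) = -0.34 V.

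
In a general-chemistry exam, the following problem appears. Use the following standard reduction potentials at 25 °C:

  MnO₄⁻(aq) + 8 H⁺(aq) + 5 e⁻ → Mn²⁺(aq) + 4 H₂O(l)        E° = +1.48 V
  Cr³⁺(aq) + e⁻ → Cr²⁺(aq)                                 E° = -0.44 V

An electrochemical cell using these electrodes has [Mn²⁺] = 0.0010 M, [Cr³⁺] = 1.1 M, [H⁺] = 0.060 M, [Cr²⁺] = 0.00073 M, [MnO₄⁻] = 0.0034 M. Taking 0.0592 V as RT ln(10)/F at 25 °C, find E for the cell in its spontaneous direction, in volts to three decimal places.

MnO₄⁻/Mn²⁺ is the cathode (higher E°), Cr³⁺/Cr²⁺ the anode: E°cell = +1.48 − (-0.44) = +1.92 V, n = 5.
Overall: MnO₄⁻(aq) + 8 H⁺(aq) + 5 Cr²⁺(aq) → Mn²⁺(aq) + 4 H₂O(l) + 5 Cr³⁺(aq)
Q = [Mn²⁺]·[Cr³⁺]^5 / ([MnO₄⁻]·[H⁺]^8·[Cr²⁺]^5); log Q = 25.134.
E = E° − (0.0592/n) log Q = +1.92 − (0.0592/5)(25.134) = +1.622 V.

+1.622 V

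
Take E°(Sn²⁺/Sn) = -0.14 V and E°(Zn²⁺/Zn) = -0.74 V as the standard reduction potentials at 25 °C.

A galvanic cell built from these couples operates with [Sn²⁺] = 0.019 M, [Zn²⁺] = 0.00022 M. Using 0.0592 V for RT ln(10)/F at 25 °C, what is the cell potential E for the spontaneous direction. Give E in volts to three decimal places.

+0.657 V

Sn²⁺/Sn is the cathode (higher E°), Zn²⁺/Zn the anode: E°cell = -0.14 − (-0.74) = +0.60 V, n = 2.
Overall: Sn²⁺(aq) + Zn(s) → Sn(s) + Zn²⁺(aq)
Q = [Zn²⁺] / ([Sn²⁺]); log Q = -1.936.
E = E° − (0.0592/n) log Q = +0.60 − (0.0592/2)(-1.936) = +0.657 V.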